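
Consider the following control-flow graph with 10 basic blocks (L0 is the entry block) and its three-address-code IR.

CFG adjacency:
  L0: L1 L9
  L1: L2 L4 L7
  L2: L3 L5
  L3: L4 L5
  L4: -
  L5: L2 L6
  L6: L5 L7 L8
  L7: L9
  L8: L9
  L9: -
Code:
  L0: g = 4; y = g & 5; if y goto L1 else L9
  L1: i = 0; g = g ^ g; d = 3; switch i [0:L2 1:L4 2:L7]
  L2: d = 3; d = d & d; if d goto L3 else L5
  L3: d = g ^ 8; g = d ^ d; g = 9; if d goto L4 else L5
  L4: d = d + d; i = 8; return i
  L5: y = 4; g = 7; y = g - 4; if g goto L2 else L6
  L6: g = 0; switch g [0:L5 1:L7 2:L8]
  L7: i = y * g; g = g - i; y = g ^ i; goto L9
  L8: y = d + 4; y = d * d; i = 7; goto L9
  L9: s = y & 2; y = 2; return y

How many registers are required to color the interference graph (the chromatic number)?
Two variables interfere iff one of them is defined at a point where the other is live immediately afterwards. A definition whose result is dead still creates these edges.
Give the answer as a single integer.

def/use:
  L0 def {g,y} use ∅
  L1 def {d,g,i} use {g}
  L2 def {d} use ∅
  L3 def {d,g} use {g}
  L4 def {d,i} use {d}
  L5 def {g,y} use ∅
  L6 def {g} use ∅
  L7 def {g,i,y} use {g,y}
  L8 def {i,y} use {d}
  L9 def {s,y} use {y}

Live sets:
  L0: in=∅ out={g,y}
  L1: in={g,y} out={d,g,y}
  L2: in={g} out={d,g}
  L3: in={g} out={d}
  L4: in={d} out=∅
  L5: in={d} out={d,g,y}
  L6: in={d,y} out={d,g,y}
  L7: in={g,y} out={y}
  L8: in={d} out={y}
  L9: in={y} out=∅

Interfere edges:
  d↔{g,i,y}
  g↔{d,i,y}
  i↔{d,g,y}
  s↔∅
  y↔{d,g,i}

Colouring:
  lower bound: {d,g,i,y} mutually conflict ⇒ χ ≥ 4
  4-colouring: R0={d,s}  R1={g}  R2={i}  R3={y}
  χ = 4

Answer: 4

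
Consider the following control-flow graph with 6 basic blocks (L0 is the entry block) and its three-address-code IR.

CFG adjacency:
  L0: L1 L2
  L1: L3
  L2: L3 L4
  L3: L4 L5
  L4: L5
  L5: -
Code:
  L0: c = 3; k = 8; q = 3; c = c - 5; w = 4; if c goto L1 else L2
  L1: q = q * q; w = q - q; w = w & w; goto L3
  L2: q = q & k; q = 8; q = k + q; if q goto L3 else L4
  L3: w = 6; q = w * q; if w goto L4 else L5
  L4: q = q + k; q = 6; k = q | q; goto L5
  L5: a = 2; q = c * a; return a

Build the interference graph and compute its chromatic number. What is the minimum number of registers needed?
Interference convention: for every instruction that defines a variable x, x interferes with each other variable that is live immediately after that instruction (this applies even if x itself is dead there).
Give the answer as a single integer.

Block summaries:
  L0 def {c,k,q,w} use ∅
  L1 def {q,w} use {q}
  L2 def {q} use {k,q}
  L3 def {q,w} use {q}
  L4 def {k,q} use {k,q}
  L5 def {a,q} use {c}

Backward fixpoint:
  live L0: ∅→{c,k,q}
  live L1: {c,k,q}→{c,k,q}
  live L2: {c,k,q}→{c,k,q}
  live L3: {c,k,q}→{c,k,q}
  live L4: {c,k,q}→{c}
  live L5: {c}→∅

Interference:
  a — {c,q}
  c — {a,k,q,w}
  k — {c,q,w}
  q — {a,c,k,w}
  w — {c,k,q}

Registers:
  lower bound: {c,k,q,w} mutually conflict ⇒ χ ≥ 4
  assign a→r2 c→r0 k→r2 q→r1 w→r3 — no edge inside a register ⇒ χ ≤ 4
  χ = 4

Answer: 4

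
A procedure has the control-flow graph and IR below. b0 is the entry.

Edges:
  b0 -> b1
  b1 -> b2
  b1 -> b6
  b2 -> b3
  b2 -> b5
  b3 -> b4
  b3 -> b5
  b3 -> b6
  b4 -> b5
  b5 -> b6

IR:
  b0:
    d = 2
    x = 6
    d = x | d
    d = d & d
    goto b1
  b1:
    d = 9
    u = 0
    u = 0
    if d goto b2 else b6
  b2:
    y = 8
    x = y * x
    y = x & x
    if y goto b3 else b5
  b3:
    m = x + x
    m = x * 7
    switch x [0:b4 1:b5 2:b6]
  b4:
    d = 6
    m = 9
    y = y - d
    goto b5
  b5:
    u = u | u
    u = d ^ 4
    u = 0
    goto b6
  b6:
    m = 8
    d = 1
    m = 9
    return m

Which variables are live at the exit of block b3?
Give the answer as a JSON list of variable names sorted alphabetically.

Block summaries:
  b0: {d,x} / ∅
  b1: {d,u} / ∅
  b2: {x,y} / {x}
  b3: {m} / {x}
  b4: {d,m,y} / {y}
  b5: {u} / {d,u}
  b6: {d,m} / ∅

Live sets:
  b0: in=∅ out={x}
  b1: in={x} out={d,u,x}
  b2: in={d,u,x} out={d,u,x,y}
  b3: in={d,u,x,y} out={d,u,y}
  b4: in={u,y} out={d,u}
  b5: in={d,u} out=∅
  b6: in=∅ out=∅

live-out(b3) = ["d", "u", "y"]

Answer: ["d", "u", "y"]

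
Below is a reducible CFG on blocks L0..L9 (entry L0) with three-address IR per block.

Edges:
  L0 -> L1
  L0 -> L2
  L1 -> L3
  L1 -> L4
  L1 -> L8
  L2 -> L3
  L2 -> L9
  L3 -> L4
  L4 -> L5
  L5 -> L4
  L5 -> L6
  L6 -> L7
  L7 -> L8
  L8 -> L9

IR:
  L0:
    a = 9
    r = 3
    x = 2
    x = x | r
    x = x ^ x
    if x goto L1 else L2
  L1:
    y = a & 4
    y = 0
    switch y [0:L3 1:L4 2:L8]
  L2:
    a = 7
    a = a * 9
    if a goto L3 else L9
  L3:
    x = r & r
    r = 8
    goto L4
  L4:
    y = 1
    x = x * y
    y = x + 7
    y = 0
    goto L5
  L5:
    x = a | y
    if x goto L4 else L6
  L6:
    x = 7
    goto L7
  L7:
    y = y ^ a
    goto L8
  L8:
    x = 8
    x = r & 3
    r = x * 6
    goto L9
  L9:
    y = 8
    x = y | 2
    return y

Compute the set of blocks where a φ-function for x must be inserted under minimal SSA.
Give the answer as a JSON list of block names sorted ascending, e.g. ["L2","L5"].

Answer: ["L4", "L8", "L9"]

Analysis:
idom tree: L1←L0 L2←L0 L3←L0 L4←L0 L5←L4 L6←L5 L7←L6 L8←L0 L9←L0
Join-block Dom:
  L3: preds {L1,L2}: {L0,L1} ∩ {L0,L2} = {L0}; idom=L0
  L4: preds {L1,L3,L5}: {L0,L1} ∩ {L0,L3} ∩ {L0,L4,L5} = {L0}; idom=L0
  L8: preds {L1,L7}: {L0,L1} ∩ {L0,L4,L5,L6,L7} = {L0}; idom=L0
  L9: preds {L2,L8}: {L0,L2} ∩ {L0,L8} = {L0}; idom=L0

Frontier:
  L3←L1: walk L1 to L0
  L3←L2: walk L2 to L0
  L4←L1: walk L1 to L0
  L4←L3: walk L3 to L0
  L4←L5: walk L5→L4 to L0
  L8←L1: walk L1 to L0
  L8←L7: walk L7→L6→L5→L4 to L0
  L9←L2: walk L2 to L0
  L9←L8: walk L8 to L0
  L0: DF=∅
  L1: DF={L3,L4,L8}
  L2: DF={L3,L9}
  L3: DF={L4}
  L4: DF={L4,L8}
  L5: DF={L4,L8}
  L6: DF={L8}
  L7: DF={L8}
  L8: DF={L9}
  L9: DF=∅

φ for x: defs {L0,L3,L4,L5,L6,L8,L9}
  DF⁺ = {L4,L8,L9}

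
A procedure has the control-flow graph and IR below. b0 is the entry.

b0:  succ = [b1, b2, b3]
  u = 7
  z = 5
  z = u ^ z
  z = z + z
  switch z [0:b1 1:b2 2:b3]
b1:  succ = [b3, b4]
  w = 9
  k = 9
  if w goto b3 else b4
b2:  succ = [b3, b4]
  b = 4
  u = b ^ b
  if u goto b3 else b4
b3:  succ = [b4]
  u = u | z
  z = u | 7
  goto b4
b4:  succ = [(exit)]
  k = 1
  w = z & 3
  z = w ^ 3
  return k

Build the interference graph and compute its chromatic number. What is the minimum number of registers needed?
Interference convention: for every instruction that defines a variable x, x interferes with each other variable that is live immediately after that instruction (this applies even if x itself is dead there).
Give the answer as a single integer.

Answer: 4

Derivation:
Block summaries:
  b0: {u,z} / ∅
  b1: {k,w} / ∅
  b2: {b,u} / ∅
  b3: {u,z} / {u,z}
  b4: {k,w,z} / {z}

Live sets:
  b0: in=∅ out={u,z}
  b1: in={u,z} out={u,z}
  b2: in={z} out={u,z}
  b3: in={u,z} out={z}
  b4: in={z} out=∅

Conflict graph:
  b — {z}
  k — {u,w,z}
  u — {k,w,z}
  w — {k,u,z}
  z — {b,k,u,w}

Chromatic number:
  clique {k,u,w,z} ⇒ need ≥ 4
  4-colouring: r0={z}  r1={b,k}  r2={u}  r3={w}
  χ = 4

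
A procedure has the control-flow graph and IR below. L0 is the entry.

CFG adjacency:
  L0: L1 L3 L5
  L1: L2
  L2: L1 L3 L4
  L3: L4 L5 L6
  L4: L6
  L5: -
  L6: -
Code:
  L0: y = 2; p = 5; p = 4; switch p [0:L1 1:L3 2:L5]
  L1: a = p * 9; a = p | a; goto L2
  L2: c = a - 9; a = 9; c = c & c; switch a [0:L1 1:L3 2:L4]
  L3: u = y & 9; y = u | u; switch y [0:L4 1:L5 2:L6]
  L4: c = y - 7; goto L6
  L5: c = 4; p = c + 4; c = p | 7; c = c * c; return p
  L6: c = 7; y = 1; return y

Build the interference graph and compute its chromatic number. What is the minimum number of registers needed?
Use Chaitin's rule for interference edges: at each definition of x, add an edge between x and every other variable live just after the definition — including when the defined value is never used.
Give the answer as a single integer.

Answer: 4

Derivation:
Block summaries:
  L0 def {p,y} use ∅
  L1 def {a} use {p}
  L2 def {a,c} use {a}
  L3 def {u,y} use {y}
  L4 def {c} use {y}
  L5 def {c,p} use ∅
  L6 def {c,y} use ∅

Liveness:
  L0 li=∅ lo={p,y}
  L1 li={p,y} lo={a,p,y}
  L2 li={a,p,y} lo={p,y}
  L3 li={y} lo={y}
  L4 li={y} lo=∅
  L5 li=∅ lo=∅
  L6 li=∅ lo=∅

Conflict graph:
  a — {c,p,y}
  c — {a,p,y}
  p — {a,c,y}
  u — ∅
  y — {a,c,p}

Colouring:
  lower bound: {a,c,p,y} mutually conflict ⇒ χ ≥ 4
  4-colouring: r0={a,u}  r1={c}  r2={p}  r3={y}
  χ = 4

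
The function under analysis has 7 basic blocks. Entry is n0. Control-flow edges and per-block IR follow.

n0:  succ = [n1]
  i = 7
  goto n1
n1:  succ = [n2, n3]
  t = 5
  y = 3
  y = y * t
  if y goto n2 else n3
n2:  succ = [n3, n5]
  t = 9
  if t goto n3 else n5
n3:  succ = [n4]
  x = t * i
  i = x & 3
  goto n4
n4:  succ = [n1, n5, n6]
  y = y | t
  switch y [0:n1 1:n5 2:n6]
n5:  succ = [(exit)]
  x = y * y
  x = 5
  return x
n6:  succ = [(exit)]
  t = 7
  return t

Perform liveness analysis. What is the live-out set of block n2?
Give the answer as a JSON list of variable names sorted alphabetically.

Answer: ["i", "t", "y"]

Working:
def/use:
  n0 def {i} use ∅
  n1 def {t,y} use ∅
  n2 def {t} use ∅
  n3 def {i,x} use {i,t}
  n4 def {y} use {t,y}
  n5 def {x} use {y}
  n6 def {t} use ∅

Live sets:
  n0 li=∅ lo={i}
  n1 li={i} lo={i,t,y}
  n2 li={i,y} lo={i,t,y}
  n3 li={i,t,y} lo={i,t,y}
  n4 li={i,t,y} lo={i,y}
  n5 li={y} lo=∅
  n6 li=∅ lo=∅

live-out(n2) = ["i", "t", "y"]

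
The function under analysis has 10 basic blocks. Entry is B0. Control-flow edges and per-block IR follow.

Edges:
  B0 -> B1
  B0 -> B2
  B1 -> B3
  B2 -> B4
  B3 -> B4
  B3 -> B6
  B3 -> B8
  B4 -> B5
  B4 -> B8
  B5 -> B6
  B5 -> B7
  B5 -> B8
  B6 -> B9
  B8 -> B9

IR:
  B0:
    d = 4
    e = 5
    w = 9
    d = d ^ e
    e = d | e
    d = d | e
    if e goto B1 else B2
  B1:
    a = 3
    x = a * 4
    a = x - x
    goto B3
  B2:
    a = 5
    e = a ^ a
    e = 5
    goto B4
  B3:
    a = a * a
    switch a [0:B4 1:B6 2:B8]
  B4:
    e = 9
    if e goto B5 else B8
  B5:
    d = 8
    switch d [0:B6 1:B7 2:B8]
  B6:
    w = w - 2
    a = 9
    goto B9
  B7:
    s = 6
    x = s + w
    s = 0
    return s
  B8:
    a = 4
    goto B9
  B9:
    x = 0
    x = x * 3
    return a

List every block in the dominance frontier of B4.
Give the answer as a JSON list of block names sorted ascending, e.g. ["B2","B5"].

idom tree: B1←B0 B2←B0 B3←B1 B4←B0 B5←B4 B6←B0 B7←B5 B8←B0 B9←B0
Dom∩ at merges:
  B4: preds {B2,B3}: {B0,B2} ∩ {B0,B1,B3} = {B0}; idom=B0
  B6: preds {B3,B5}: {B0,B1,B3} ∩ {B0,B4,B5} = {B0}; idom=B0
  B8: preds {B3,B4,B5}: {B0,B1,B3} ∩ {B0,B4} ∩ {B0,B4,B5} = {B0}; idom=B0
  B9: preds {B6,B8}: {B0,B6} ∩ {B0,B8} = {B0}; idom=B0

DF walk-up:
  B4←B2: walk B2 to B0
  B4←B3: walk B3→B1 to B0
  B6←B3: walk B3→B1 to B0
  B6←B5: walk B5→B4 to B0
  B8←B3: walk B3→B1 to B0
  B8←B4: walk B4 to B0
  B8←B5: walk B5→B4 to B0
  B9←B6: walk B6 to B0
  B9←B8: walk B8 to B0
  DF(B0)=∅
  DF(B1)={B4,B6,B8}
  DF(B2)={B4}
  DF(B3)={B4,B6,B8}
  DF(B4)={B6,B8}
  DF(B5)={B6,B8}
  DF(B6)={B9}
  DF(B7)=∅
  DF(B8)={B9}
  DF(B9)=∅

DF(B4) = ["B6", "B8"]

Answer: ["B6", "B8"]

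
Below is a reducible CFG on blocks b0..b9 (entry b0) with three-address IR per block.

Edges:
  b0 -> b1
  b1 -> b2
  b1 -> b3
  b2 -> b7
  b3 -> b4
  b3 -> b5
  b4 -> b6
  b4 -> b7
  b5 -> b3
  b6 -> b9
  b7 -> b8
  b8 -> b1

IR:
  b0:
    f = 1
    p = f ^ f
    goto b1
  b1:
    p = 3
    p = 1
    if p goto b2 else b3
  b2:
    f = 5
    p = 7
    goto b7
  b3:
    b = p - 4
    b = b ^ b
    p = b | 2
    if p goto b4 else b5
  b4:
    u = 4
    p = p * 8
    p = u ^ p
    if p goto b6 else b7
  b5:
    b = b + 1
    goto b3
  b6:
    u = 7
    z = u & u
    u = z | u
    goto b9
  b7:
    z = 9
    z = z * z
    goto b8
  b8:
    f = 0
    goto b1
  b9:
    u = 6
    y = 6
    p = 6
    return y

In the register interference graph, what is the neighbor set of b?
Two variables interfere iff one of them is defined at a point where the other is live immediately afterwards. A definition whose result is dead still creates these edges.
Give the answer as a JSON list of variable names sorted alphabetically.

Answer: ["p"]

Working:
def/use:
  b0 def {f,p} use ∅
  b1 def {p} use ∅
  b2 def {f,p} use ∅
  b3 def {b,p} use {p}
  b4 def {p,u} use {p}
  b5 def {b} use {b}
  b6 def {u,z} use ∅
  b7 def {z} use ∅
  b8 def {f} use ∅
  b9 def {p,u,y} use ∅

Live sets:
  b0 li=∅ lo=∅
  b1 li=∅ lo={p}
  b2 li=∅ lo=∅
  b3 li={p} lo={b,p}
  b4 li={p} lo=∅
  b5 li={b,p} lo={p}
  b6 li=∅ lo=∅
  b7 li=∅ lo=∅
  b8 li=∅ lo=∅
  b9 li=∅ lo=∅

Conflict graph:
  b↔{p}
  f↔∅
  p↔{b,u,y}
  u↔{p,z}
  y↔{p}
  z↔{u}

N(b) = ["p"]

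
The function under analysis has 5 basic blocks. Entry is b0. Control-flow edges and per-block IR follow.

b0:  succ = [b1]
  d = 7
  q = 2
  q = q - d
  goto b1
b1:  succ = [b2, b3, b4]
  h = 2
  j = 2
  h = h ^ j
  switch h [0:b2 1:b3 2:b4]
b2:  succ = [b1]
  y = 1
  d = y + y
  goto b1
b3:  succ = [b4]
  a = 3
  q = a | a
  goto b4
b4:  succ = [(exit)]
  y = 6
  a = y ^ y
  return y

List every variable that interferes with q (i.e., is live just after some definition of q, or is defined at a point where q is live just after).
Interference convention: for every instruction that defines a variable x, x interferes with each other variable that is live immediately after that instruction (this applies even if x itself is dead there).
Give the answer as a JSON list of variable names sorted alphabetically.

def/use:
  b0 def {d,q} use ∅
  b1 def {h,j} use ∅
  b2 def {d,y} use ∅
  b3 def {a,q} use ∅
  b4 def {a,y} use ∅

Backward fixpoint:
  b0 li=∅ lo=∅
  b1 li=∅ lo=∅
  b2 li=∅ lo=∅
  b3 li=∅ lo=∅
  b4 li=∅ lo=∅

Conflict graph:
  a↔{y}
  d↔{q}
  h↔{j}
  j↔{h}
  q↔{d}
  y↔{a}

N(q) = ["d"]

Answer: ["d"]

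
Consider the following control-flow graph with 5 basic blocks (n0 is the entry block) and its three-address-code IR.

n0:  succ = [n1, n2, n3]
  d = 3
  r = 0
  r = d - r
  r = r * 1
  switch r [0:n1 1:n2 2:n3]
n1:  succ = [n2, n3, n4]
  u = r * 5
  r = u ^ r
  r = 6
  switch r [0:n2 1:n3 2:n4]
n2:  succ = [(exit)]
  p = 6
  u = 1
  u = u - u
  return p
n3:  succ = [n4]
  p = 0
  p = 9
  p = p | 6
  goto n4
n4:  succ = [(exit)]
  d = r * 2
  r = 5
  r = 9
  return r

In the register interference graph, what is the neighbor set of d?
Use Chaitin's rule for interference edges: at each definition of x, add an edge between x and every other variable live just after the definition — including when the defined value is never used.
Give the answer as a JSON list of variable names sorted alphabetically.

Answer: ["r"]

Analysis:
Per-block:
  n0: {d,r} / ∅
  n1: {r,u} / {r}
  n2: {p,u} / ∅
  n3: {p} / ∅
  n4: {d,r} / {r}

Liveness:
  n0: in=∅ out={r}
  n1: in={r} out={r}
  n2: in=∅ out=∅
  n3: in={r} out={r}
  n4: in={r} out=∅

Conflict graph:
  d — {r}
  p — {r,u}
  r — {d,p,u}
  u — {p,r}

N(d) = ["r"]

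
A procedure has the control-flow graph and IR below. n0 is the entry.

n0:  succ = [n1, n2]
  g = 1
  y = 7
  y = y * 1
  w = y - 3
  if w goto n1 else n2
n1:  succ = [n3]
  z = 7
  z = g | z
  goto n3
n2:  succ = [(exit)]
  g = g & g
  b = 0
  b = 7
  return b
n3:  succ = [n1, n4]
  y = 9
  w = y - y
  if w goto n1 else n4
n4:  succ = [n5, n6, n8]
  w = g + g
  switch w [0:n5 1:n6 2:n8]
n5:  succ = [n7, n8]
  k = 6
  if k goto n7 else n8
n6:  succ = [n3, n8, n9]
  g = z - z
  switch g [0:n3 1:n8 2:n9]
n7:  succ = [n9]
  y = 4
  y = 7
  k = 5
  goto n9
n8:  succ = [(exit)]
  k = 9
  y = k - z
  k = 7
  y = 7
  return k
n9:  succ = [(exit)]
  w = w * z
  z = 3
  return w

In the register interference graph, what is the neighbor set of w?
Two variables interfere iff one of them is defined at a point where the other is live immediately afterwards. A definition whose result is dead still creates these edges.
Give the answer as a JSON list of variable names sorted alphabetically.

Answer: ["g", "k", "y", "z"]

Working:
def/use:
  n0: def={g,w,y} ue=∅
  n1: def={z} ue={g}
  n2: def={b,g} ue={g}
  n3: def={w,y} ue=∅
  n4: def={w} ue={g}
  n5: def={k} ue=∅
  n6: def={g} ue={z}
  n7: def={k,y} ue=∅
  n8: def={k,y} ue={z}
  n9: def={w,z} ue={w,z}

Liveness:
  n0 li=∅ lo={g}
  n1 li={g} lo={g,z}
  n2 li={g} lo=∅
  n3 li={g,z} lo={g,z}
  n4 li={g,z} lo={w,z}
  n5 li={w,z} lo={w,z}
  n6 li={w,z} lo={g,w,z}
  n7 li={w,z} lo={w,z}
  n8 li={z} lo=∅
  n9 li={w,z} lo=∅

Interfere edges:
  b — ∅
  g — {w,y,z}
  k — {w,y,z}
  w — {g,k,y,z}
  y — {g,k,w,z}
  z — {g,k,w,y}

N(w) = ["g", "k", "y", "z"]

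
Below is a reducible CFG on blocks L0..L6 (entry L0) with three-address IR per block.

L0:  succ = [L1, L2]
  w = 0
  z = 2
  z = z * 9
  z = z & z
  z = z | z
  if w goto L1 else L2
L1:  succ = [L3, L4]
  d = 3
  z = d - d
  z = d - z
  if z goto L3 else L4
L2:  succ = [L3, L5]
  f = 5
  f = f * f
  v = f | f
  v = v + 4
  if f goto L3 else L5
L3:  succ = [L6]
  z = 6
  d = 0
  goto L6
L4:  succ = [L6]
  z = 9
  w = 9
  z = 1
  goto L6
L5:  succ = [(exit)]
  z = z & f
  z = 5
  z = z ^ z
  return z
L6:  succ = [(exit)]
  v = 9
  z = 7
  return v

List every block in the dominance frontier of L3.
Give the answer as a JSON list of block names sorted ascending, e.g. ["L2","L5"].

Answer: ["L6"]

Derivation:
idom tree: L1←L0 L2←L0 L3←L0 L4←L1 L5←L2 L6←L0
Dom at joins:
  L3: preds {L1,L2}: {L0,L1} ∩ {L0,L2} = {L0}; idom=L0
  L6: preds {L3,L4}: {L0,L3} ∩ {L0,L1,L4} = {L0}; idom=L0

Frontier:
  join L3 pred L1: L1 stop@L0
  join L3 pred L2: L2 stop@L0
  join L6 pred L3: L3 stop@L0
  join L6 pred L4: L4→L1 stop@L0
  L0 → ∅
  L1 → {L3,L6}
  L2 → {L3}
  L3 → {L6}
  L4 → {L6}
  L5 → ∅
  L6 → ∅

DF(L3) = ["L6"]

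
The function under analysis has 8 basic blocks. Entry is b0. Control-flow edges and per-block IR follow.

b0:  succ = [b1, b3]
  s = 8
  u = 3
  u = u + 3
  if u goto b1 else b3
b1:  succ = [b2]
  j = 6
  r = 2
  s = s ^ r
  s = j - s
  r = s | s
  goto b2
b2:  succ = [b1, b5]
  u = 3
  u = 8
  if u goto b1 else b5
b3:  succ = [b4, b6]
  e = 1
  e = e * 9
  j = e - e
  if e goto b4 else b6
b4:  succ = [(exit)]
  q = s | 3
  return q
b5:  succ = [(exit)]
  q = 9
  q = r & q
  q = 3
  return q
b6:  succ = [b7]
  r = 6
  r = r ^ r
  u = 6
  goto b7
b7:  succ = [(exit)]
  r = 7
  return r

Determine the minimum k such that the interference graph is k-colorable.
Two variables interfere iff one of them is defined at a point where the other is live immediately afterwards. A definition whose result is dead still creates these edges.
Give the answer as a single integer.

Block summaries:
  b0: {s,u} / ∅
  b1: {j,r,s} / {s}
  b2: {u} / ∅
  b3: {e,j} / ∅
  b4: {q} / {s}
  b5: {q} / {r}
  b6: {r,u} / ∅
  b7: {r} / ∅

Backward fixpoint:
  live b0: ∅→{s}
  live b1: {s}→{r,s}
  live b2: {r,s}→{r,s}
  live b3: {s}→{s}
  live b4: {s}→∅
  live b5: {r}→∅
  live b6: ∅→∅
  live b7: ∅→∅

Interference:
  e: {j,s}
  j: {e,r,s}
  q: {r}
  r: {j,q,s,u}
  s: {e,j,r,u}
  u: {r,s}

Registers:
  {e,j,s} pairwise interfere (3-clique) ⇒ χ ≥ 3
  3-colouring: c0={e,r}  c1={q,s}  c2={j,u}
  χ = 3

Answer: 3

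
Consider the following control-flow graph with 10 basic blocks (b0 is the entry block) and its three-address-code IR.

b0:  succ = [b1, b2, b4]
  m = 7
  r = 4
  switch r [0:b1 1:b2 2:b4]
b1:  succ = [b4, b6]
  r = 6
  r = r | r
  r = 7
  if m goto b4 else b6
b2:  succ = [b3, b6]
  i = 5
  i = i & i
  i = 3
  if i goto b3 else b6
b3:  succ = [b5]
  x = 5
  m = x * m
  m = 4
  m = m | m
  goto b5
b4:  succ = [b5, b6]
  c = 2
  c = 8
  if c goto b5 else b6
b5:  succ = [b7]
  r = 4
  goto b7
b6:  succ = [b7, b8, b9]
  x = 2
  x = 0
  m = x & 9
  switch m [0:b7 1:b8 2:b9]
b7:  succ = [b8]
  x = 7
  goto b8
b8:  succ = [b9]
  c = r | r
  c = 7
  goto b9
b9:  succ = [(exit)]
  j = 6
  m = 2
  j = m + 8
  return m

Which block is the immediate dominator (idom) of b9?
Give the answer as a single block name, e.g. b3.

idom tree: b1←b0 b2←b0 b3←b2 b4←b0 b5←b0 b6←b0 b7←b0 b8←b0 b9←b0
Join-block Dom:
  b4: preds {b0,b1}: {b0} ∩ {b0,b1} = {b0}; idom=b0
  b5: preds {b3,b4}: {b0,b2,b3} ∩ {b0,b4} = {b0}; idom=b0
  b6: preds {b1,b2,b4}: {b0,b1} ∩ {b0,b2} ∩ {b0,b4} = {b0}; idom=b0
  b7: preds {b5,b6}: {b0,b5} ∩ {b0,b6} = {b0}; idom=b0
  b8: preds {b6,b7}: {b0,b6} ∩ {b0,b7} = {b0}; idom=b0
  b9: preds {b6,b8}: {b0,b6} ∩ {b0,b8} = {b0}; idom=b0

idom(b9) = b0

Answer: b0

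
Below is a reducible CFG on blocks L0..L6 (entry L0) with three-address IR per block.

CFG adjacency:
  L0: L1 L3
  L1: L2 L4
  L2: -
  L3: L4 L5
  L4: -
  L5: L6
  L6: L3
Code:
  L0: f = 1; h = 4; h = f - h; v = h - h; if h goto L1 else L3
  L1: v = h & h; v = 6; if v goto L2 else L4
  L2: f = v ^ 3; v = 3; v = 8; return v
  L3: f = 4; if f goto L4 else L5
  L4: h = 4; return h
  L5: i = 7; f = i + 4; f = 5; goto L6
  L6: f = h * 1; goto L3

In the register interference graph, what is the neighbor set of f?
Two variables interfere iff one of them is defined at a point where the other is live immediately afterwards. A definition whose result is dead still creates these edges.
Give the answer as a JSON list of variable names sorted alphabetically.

Answer: ["h"]

Analysis:
Per-block:
  L0: {f,h,v} / ∅
  L1: {v} / {h}
  L2: {f,v} / {v}
  L3: {f} / ∅
  L4: {h} / ∅
  L5: {f,i} / ∅
  L6: {f} / {h}

Liveness:
  L0: in=∅ out={h}
  L1: in={h} out={v}
  L2: in={v} out=∅
  L3: in={h} out={h}
  L4: in=∅ out=∅
  L5: in={h} out={h}
  L6: in={h} out={h}

Interference:
  f: {h}
  h: {f,i,v}
  i: {h}
  v: {h}

N(f) = ["h"]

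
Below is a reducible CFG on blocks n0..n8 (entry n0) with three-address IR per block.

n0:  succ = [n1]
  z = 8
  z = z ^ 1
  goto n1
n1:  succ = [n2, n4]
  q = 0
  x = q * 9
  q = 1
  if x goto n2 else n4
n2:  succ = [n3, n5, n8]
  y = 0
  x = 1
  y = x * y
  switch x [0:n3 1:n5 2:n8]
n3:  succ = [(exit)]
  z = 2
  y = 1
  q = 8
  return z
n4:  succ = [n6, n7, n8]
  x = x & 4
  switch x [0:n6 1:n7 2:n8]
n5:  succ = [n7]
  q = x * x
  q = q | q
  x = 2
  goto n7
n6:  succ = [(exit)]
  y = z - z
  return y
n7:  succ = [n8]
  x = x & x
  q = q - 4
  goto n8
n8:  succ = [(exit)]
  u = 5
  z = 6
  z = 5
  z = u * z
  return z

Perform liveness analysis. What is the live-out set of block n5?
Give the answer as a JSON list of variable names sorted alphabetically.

Answer: ["q", "x"]

Derivation:
Per-block:
  n0 def {z} use ∅
  n1 def {q,x} use ∅
  n2 def {x,y} use ∅
  n3 def {q,y,z} use ∅
  n4 def {x} use {x}
  n5 def {q,x} use {x}
  n6 def {y} use {z}
  n7 def {q,x} use {q,x}
  n8 def {u,z} use ∅

Liveness:
  live n0: ∅→{z}
  live n1: {z}→{q,x,z}
  live n2: ∅→{x}
  live n3: ∅→∅
  live n4: {q,x,z}→{q,x,z}
  live n5: {x}→{q,x}
  live n6: {z}→∅
  live n7: {q,x}→∅
  live n8: ∅→∅

live-out(n5) = ["q", "x"]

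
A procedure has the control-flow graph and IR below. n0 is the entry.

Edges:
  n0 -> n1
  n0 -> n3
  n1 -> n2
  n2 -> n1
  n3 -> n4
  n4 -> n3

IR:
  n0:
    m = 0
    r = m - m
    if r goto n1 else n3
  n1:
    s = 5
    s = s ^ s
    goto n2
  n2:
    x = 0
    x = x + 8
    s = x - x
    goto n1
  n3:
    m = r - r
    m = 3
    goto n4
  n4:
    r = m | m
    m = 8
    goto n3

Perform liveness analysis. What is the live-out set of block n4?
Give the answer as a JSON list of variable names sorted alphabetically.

Answer: ["r"]

Working:
Block summaries:
  n0: {m,r} / ∅
  n1: {s} / ∅
  n2: {s,x} / ∅
  n3: {m} / {r}
  n4: {m,r} / {m}

Live sets:
  live n0: ∅→{r}
  live n1: ∅→∅
  live n2: ∅→∅
  live n3: {r}→{m}
  live n4: {m}→{r}

live-out(n4) = ["r"]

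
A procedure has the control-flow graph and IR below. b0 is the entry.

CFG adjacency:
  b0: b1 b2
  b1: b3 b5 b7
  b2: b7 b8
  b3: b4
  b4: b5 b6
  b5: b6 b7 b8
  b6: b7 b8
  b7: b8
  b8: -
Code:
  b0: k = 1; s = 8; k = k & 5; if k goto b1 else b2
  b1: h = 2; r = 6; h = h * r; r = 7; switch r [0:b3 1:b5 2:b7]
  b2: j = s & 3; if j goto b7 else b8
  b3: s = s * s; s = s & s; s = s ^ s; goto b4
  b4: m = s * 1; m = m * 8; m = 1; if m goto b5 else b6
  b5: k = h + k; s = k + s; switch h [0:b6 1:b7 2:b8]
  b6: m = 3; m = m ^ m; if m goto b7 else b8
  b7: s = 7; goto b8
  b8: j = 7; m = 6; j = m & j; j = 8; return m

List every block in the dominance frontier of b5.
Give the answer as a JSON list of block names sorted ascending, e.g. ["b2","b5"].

Answer: ["b6", "b7", "b8"]

Analysis:
idom tree: b1←b0 b2←b0 b3←b1 b4←b3 b5←b1 b6←b1 b7←b0 b8←b0
Join-block Dom:
  b5: preds {b1,b4}: {b0,b1} ∩ {b0,b1,b3,b4} = {b0,b1}; idom=b1
  b6: preds {b4,b5}: {b0,b1,b3,b4} ∩ {b0,b1,b5} = {b0,b1}; idom=b1
  b7: preds {b1,b2,b5,b6}: {b0,b1} ∩ {b0,b2} ∩ {b0,b1,b5} ∩ {b0,b1,b6} = {b0}; idom=b0
  b8: preds {b2,b5,b6,b7}: {b0,b2} ∩ {b0,b1,b5} ∩ {b0,b1,b6} ∩ {b0,b7} = {b0}; idom=b0

DF derivation:
  b5←b1: walk · to b1
  b5←b4: walk b4→b3 to b1
  b6←b4: walk b4→b3 to b1
  b6←b5: walk b5 to b1
  b7←b1: walk b1 to b0
  b7←b2: walk b2 to b0
  b7←b5: walk b5→b1 to b0
  b7←b6: walk b6→b1 to b0
  b8←b2: walk b2 to b0
  b8←b5: walk b5→b1 to b0
  b8←b6: walk b6→b1 to b0
  b8←b7: walk b7 to b0
  b0: DF=∅
  b1: DF={b7,b8}
  b2: DF={b7,b8}
  b3: DF={b5,b6}
  b4: DF={b5,b6}
  b5: DF={b6,b7,b8}
  b6: DF={b7,b8}
  b7: DF={b8}
  b8: DF=∅

DF(b5) = ["b6", "b7", "b8"]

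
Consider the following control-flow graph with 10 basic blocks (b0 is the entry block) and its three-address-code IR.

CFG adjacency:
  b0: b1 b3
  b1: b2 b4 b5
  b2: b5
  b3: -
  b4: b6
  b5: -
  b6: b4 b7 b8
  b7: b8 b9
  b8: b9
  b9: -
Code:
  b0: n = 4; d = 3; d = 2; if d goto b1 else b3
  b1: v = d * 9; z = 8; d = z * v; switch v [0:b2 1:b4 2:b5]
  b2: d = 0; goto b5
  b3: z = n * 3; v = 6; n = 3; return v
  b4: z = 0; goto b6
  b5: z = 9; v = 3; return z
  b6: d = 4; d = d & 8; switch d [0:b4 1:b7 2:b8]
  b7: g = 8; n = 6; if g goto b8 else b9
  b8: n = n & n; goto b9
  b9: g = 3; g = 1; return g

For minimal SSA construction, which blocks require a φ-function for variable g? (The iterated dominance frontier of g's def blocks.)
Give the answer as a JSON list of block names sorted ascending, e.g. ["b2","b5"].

Answer: ["b8", "b9"]

Derivation:
idom tree: b1←b0 b2←b1 b3←b0 b4←b1 b5←b1 b6←b4 b7←b6 b8←b6 b9←b6
Dom at joins:
  b4: preds {b1,b6}: {b0,b1} ∩ {b0,b1,b4,b6} = {b0,b1}; idom=b1
  b5: preds {b1,b2}: {b0,b1} ∩ {b0,b1,b2} = {b0,b1}; idom=b1
  b8: preds {b6,b7}: {b0,b1,b4,b6} ∩ {b0,b1,b4,b6,b7} = {b0,b1,b4,b6}; idom=b6
  b9: preds {b7,b8}: {b0,b1,b4,b6,b7} ∩ {b0,b1,b4,b6,b8} = {b0,b1,b4,b6}; idom=b6

DF walk-up:
  b4←b1: walk · to b1
  b4←b6: walk b6→b4 to b1
  b5←b1: walk · to b1
  b5←b2: walk b2 to b1
  b8←b6: walk · to b6
  b8←b7: walk b7 to b6
  b9←b7: walk b7 to b6
  b9←b8: walk b8 to b6
  b0 → ∅
  b1 → ∅
  b2 → {b5}
  b3 → ∅
  b4 → {b4}
  b5 → ∅
  b6 → {b4}
  b7 → {b8,b9}
  b8 → {b9}
  b9 → ∅

φ for g: defs {b7,b9}
  DF⁺ = {b8,b9}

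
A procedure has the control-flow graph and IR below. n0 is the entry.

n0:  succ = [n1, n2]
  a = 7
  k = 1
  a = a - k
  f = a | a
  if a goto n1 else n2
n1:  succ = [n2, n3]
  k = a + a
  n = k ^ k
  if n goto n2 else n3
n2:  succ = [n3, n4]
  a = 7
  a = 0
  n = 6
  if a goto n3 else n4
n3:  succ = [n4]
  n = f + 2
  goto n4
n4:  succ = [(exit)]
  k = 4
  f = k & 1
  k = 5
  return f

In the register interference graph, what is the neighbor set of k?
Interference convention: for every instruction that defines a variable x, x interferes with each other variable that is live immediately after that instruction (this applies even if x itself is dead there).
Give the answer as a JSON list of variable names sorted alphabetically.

Answer: ["a", "f"]

Working:
Block summaries:
  n0: def={a,f,k} ue=∅
  n1: def={k,n} ue={a}
  n2: def={a,n} ue=∅
  n3: def={n} ue={f}
  n4: def={f,k} ue=∅

Liveness:
  n0: in=∅ out={a,f}
  n1: in={a,f} out={f}
  n2: in={f} out={f}
  n3: in={f} out=∅
  n4: in=∅ out=∅

Interference:
  a — {f,k,n}
  f — {a,k,n}
  k — {a,f}
  n — {a,f}

N(k) = ["a", "f"]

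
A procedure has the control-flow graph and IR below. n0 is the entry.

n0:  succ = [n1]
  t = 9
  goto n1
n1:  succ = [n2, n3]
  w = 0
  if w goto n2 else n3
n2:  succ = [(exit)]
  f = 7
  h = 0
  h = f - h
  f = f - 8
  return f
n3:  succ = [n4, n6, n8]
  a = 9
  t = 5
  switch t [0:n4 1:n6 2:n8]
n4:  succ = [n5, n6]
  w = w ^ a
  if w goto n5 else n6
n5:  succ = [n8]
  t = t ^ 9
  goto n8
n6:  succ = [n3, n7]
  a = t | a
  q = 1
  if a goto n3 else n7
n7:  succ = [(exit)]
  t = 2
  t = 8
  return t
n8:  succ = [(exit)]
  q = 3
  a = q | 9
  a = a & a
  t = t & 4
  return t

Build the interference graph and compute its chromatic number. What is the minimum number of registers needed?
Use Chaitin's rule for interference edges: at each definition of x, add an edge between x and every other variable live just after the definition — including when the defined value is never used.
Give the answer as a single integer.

Block summaries:
  n0: {t} / ∅
  n1: {w} / ∅
  n2: {f,h} / ∅
  n3: {a,t} / ∅
  n4: {w} / {a,w}
  n5: {t} / {t}
  n6: {a,q} / {a,t}
  n7: {t} / ∅
  n8: {a,q,t} / {t}

Live sets:
  n0 li=∅ lo=∅
  n1 li=∅ lo={w}
  n2 li=∅ lo=∅
  n3 li={w} lo={a,t,w}
  n4 li={a,t,w} lo={a,t,w}
  n5 li={t} lo={t}
  n6 li={a,t,w} lo={w}
  n7 li=∅ lo=∅
  n8 li={t} lo=∅

Conflict graph:
  a — {q,t,w}
  f — {h}
  h — {f}
  q — {a,t,w}
  t — {a,q,w}
  w — {a,q,t}

Chromatic number:
  {a,q,t,w} pairwise interfere (4-clique) ⇒ χ ≥ 4
  4-colouring: R0={a,f}  R1={h,q}  R2={t}  R3={w}
  χ = 4

Answer: 4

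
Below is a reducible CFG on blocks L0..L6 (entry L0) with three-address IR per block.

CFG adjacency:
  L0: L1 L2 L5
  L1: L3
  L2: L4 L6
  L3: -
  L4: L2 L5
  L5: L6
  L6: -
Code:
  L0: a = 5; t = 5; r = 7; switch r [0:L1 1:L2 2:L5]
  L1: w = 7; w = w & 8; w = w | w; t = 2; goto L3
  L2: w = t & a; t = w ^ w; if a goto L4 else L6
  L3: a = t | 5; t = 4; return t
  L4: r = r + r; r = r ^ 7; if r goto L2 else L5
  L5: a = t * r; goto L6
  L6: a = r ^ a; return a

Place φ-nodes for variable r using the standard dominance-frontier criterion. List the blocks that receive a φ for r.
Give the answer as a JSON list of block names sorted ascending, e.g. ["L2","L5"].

Answer: ["L2", "L5", "L6"]

Derivation:
idom tree: L1←L0 L2←L0 L3←L1 L4←L2 L5←L0 L6←L0
Join-block Dom:
  L2: preds {L0,L4}: {L0} ∩ {L0,L2,L4} = {L0}; idom=L0
  L5: preds {L0,L4}: {L0} ∩ {L0,L2,L4} = {L0}; idom=L0
  L6: preds {L2,L5}: {L0,L2} ∩ {L0,L5} = {L0}; idom=L0

Frontier:
  join L2 pred L0: · stop@L0
  join L2 pred L4: L4→L2 stop@L0
  join L5 pred L0: · stop@L0
  join L5 pred L4: L4→L2 stop@L0
  join L6 pred L2: L2 stop@L0
  join L6 pred L5: L5 stop@L0
  L0 → ∅
  L1 → ∅
  L2 → {L2,L5,L6}
  L3 → ∅
  L4 → {L2,L5}
  L5 → {L6}
  L6 → ∅

φ for r: defs {L0,L4}
  DF⁺ = {L2,L5,L6}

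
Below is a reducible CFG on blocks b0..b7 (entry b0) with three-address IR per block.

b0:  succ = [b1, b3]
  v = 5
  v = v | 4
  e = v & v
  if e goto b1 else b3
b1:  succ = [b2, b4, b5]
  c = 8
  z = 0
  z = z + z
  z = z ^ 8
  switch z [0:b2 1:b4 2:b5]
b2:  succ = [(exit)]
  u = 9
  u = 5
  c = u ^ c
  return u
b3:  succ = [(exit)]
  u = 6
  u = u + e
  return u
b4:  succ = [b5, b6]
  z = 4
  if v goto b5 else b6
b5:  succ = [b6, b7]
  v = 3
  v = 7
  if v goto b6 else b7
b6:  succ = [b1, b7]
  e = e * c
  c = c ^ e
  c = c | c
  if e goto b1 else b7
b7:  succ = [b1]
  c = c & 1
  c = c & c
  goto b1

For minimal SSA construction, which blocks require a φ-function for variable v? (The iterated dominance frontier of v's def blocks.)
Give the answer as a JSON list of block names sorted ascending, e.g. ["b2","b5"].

Answer: ["b1", "b6", "b7"]

Working:
idom tree: b1←b0 b2←b1 b3←b0 b4←b1 b5←b1 b6←b1 b7←b1
Join-block Dom:
  b1: preds {b0,b6,b7}: {b0} ∩ {b0,b1,b6} ∩ {b0,b1,b7} = {b0}; idom=b0
  b5: preds {b1,b4}: {b0,b1} ∩ {b0,b1,b4} = {b0,b1}; idom=b1
  b6: preds {b4,b5}: {b0,b1,b4} ∩ {b0,b1,b5} = {b0,b1}; idom=b1
  b7: preds {b5,b6}: {b0,b1,b5} ∩ {b0,b1,b6} = {b0,b1}; idom=b1

DF walk-up:
  join b1 pred b0: · stop@b0
  join b1 pred b6: b6→b1 stop@b0
  join b1 pred b7: b7→b1 stop@b0
  join b5 pred b1: · stop@b1
  join b5 pred b4: b4 stop@b1
  join b6 pred b4: b4 stop@b1
  join b6 pred b5: b5 stop@b1
  join b7 pred b5: b5 stop@b1
  join b7 pred b6: b6 stop@b1
  b0 → ∅
  b1 → {b1}
  b2 → ∅
  b3 → ∅
  b4 → {b5,b6}
  b5 → {b6,b7}
  b6 → {b1,b7}
  b7 → {b1}

φ for v: defs {b0,b5}
  DF⁺ = {b1,b6,b7}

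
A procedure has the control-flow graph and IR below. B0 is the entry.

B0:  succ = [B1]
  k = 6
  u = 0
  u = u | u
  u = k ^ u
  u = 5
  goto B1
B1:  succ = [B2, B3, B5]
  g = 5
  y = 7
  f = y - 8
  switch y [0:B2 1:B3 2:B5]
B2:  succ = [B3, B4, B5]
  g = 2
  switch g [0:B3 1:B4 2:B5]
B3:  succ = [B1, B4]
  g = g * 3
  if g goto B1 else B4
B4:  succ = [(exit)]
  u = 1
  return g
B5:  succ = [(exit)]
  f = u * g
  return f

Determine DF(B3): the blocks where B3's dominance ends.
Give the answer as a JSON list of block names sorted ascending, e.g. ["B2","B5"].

idom tree: B1←B0 B2←B1 B3←B1 B4←B1 B5←B1
Dom∩ at merges:
  B1: preds {B0,B3}: {B0} ∩ {B0,B1,B3} = {B0}; idom=B0
  B3: preds {B1,B2}: {B0,B1} ∩ {B0,B1,B2} = {B0,B1}; idom=B1
  B4: preds {B2,B3}: {B0,B1,B2} ∩ {B0,B1,B3} = {B0,B1}; idom=B1
  B5: preds {B1,B2}: {B0,B1} ∩ {B0,B1,B2} = {B0,B1}; idom=B1

DF walk-up:
  B1←B0: walk · to B0
  B1←B3: walk B3→B1 to B0
  B3←B1: walk · to B1
  B3←B2: walk B2 to B1
  B4←B2: walk B2 to B1
  B4←B3: walk B3 to B1
  B5←B1: walk · to B1
  B5←B2: walk B2 to B1
  B0: DF=∅
  B1: DF={B1}
  B2: DF={B3,B4,B5}
  B3: DF={B1,B4}
  B4: DF=∅
  B5: DF=∅

DF(B3) = ["B1", "B4"]

Answer: ["B1", "B4"]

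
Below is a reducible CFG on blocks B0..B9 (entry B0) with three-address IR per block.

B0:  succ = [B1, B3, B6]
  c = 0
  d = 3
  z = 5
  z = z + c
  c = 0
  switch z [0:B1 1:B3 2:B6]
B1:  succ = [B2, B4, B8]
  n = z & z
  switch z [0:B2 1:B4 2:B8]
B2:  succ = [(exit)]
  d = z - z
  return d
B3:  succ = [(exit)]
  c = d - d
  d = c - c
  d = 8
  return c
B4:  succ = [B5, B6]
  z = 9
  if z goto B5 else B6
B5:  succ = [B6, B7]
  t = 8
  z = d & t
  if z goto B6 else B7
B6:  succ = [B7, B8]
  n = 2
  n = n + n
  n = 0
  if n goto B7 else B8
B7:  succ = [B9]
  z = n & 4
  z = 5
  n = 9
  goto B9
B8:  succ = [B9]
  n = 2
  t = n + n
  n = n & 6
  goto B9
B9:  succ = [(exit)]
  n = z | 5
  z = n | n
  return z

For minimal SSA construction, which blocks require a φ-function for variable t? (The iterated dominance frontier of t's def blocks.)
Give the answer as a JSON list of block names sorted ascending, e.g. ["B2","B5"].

Answer: ["B6", "B7", "B8", "B9"]

Working:
idom tree: B1←B0 B2←B1 B3←B0 B4←B1 B5←B4 B6←B0 B7←B0 B8←B0 B9←B0
Join-block Dom:
  B6: preds {B0,B4,B5}: {B0} ∩ {B0,B1,B4} ∩ {B0,B1,B4,B5} = {B0}; idom=B0
  B7: preds {B5,B6}: {B0,B1,B4,B5} ∩ {B0,B6} = {B0}; idom=B0
  B8: preds {B1,B6}: {B0,B1} ∩ {B0,B6} = {B0}; idom=B0
  B9: preds {B7,B8}: {B0,B7} ∩ {B0,B8} = {B0}; idom=B0

DF walk-up:
  join B6 pred B0: · stop@B0
  join B6 pred B4: B4→B1 stop@B0
  join B6 pred B5: B5→B4→B1 stop@B0
  join B7 pred B5: B5→B4→B1 stop@B0
  join B7 pred B6: B6 stop@B0
  join B8 pred B1: B1 stop@B0
  join B8 pred B6: B6 stop@B0
  join B9 pred B7: B7 stop@B0
  join B9 pred B8: B8 stop@B0
  B0: DF=∅
  B1: DF={B6,B7,B8}
  B2: DF=∅
  B3: DF=∅
  B4: DF={B6,B7}
  B5: DF={B6,B7}
  B6: DF={B7,B8}
  B7: DF={B9}
  B8: DF={B9}
  B9: DF=∅

φ for t: defs {B5,B8}
  DF⁺ = {B6,B7,B8,B9}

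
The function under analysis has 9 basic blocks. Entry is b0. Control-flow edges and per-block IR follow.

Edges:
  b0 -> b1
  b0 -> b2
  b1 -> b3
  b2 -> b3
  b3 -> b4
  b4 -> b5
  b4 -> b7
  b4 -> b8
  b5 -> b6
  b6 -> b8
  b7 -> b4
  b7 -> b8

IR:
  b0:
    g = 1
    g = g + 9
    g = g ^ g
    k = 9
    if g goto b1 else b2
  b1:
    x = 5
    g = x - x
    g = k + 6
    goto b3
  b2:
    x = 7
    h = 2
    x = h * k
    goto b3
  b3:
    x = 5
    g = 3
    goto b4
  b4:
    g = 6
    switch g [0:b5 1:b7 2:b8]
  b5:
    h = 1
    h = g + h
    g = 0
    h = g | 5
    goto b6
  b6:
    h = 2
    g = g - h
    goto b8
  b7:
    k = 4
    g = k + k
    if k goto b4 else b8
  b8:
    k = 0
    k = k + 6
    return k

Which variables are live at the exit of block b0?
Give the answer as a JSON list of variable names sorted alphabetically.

Answer: ["k"]

Derivation:
def/use:
  b0 def {g,k} use ∅
  b1 def {g,x} use {k}
  b2 def {h,x} use {k}
  b3 def {g,x} use ∅
  b4 def {g} use ∅
  b5 def {g,h} use {g}
  b6 def {g,h} use {g}
  b7 def {g,k} use ∅
  b8 def {k} use ∅

Live sets:
  b0: in=∅ out={k}
  b1: in={k} out=∅
  b2: in={k} out=∅
  b3: in=∅ out=∅
  b4: in=∅ out={g}
  b5: in={g} out={g}
  b6: in={g} out=∅
  b7: in=∅ out=∅
  b8: in=∅ out=∅

live-out(b0) = ["k"]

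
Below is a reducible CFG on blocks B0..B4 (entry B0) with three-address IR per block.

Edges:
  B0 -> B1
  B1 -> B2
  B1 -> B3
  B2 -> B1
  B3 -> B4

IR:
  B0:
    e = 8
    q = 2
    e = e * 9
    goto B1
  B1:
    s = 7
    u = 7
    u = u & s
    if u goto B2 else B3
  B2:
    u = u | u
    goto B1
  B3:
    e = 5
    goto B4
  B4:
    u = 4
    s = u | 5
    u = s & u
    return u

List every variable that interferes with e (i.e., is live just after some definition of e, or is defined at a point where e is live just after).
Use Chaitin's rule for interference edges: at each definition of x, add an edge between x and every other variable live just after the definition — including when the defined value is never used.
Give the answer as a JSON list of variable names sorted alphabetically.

Answer: ["q"]

Analysis:
def/use:
  B0: def={e,q} ue=∅
  B1: def={s,u} ue=∅
  B2: def={u} ue={u}
  B3: def={e} ue=∅
  B4: def={s,u} ue=∅

Liveness:
  B0: in=∅ out=∅
  B1: in=∅ out={u}
  B2: in={u} out=∅
  B3: in=∅ out=∅
  B4: in=∅ out=∅

Interference:
  e↔{q}
  q↔{e}
  s↔{u}
  u↔{s}

N(e) = ["q"]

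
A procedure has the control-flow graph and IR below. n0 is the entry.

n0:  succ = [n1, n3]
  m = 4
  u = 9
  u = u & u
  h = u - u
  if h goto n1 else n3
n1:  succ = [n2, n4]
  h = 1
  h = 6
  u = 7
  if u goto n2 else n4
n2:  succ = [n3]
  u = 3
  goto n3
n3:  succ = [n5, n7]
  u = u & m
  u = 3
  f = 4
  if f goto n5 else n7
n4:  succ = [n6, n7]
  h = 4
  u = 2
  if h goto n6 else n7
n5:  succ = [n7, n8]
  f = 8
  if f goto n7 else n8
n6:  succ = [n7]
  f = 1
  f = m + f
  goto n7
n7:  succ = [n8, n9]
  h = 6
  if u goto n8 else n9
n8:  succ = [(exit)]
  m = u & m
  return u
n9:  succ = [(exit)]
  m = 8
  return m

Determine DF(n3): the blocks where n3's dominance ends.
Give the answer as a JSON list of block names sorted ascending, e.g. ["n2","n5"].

idom tree: n1←n0 n2←n1 n3←n0 n4←n1 n5←n3 n6←n4 n7←n0 n8←n0 n9←n7
Dom∩ at merges:
  n3: preds {n0,n2}: {n0} ∩ {n0,n1,n2} = {n0}; idom=n0
  n7: preds {n3,n4,n5,n6}: {n0,n3} ∩ {n0,n1,n4} ∩ {n0,n3,n5} ∩ {n0,n1,n4,n6} = {n0}; idom=n0
  n8: preds {n5,n7}: {n0,n3,n5} ∩ {n0,n7} = {n0}; idom=n0

DF walk-up:
  join n3 pred n0: · stop@n0
  join n3 pred n2: n2→n1 stop@n0
  join n7 pred n3: n3 stop@n0
  join n7 pred n4: n4→n1 stop@n0
  join n7 pred n5: n5→n3 stop@n0
  join n7 pred n6: n6→n4→n1 stop@n0
  join n8 pred n5: n5→n3 stop@n0
  join n8 pred n7: n7 stop@n0
  DF(n0)=∅
  DF(n1)={n3,n7}
  DF(n2)={n3}
  DF(n3)={n7,n8}
  DF(n4)={n7}
  DF(n5)={n7,n8}
  DF(n6)={n7}
  DF(n7)={n8}
  DF(n8)=∅
  DF(n9)=∅

DF(n3) = ["n7", "n8"]

Answer: ["n7", "n8"]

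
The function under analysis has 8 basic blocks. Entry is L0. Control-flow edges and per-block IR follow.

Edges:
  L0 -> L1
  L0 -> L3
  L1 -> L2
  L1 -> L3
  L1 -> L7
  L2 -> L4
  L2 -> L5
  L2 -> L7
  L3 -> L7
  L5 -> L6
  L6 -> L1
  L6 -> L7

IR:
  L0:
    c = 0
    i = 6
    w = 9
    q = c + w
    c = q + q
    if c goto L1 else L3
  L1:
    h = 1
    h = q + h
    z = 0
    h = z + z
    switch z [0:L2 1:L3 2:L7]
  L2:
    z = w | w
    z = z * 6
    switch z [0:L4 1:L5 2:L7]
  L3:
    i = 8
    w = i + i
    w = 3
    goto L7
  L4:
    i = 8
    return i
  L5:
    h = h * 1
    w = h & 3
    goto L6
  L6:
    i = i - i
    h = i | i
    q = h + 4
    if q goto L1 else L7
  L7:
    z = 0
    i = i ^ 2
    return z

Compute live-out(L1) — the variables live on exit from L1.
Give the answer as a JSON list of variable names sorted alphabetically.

Answer: ["h", "i", "w"]

Working:
Block summaries:
  L0: def={c,i,q,w} ue=∅
  L1: def={h,z} ue={q}
  L2: def={z} ue={w}
  L3: def={i,w} ue=∅
  L4: def={i} ue=∅
  L5: def={h,w} ue={h}
  L6: def={h,i,q} ue={i}
  L7: def={i,z} ue={i}

Backward fixpoint:
  L0: in=∅ out={i,q,w}
  L1: in={i,q,w} out={h,i,w}
  L2: in={h,i,w} out={h,i}
  L3: in=∅ out={i}
  L4: in=∅ out=∅
  L5: in={h,i} out={i,w}
  L6: in={i,w} out={i,q,w}
  L7: in={i} out=∅

live-out(L1) = ["h", "i", "w"]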